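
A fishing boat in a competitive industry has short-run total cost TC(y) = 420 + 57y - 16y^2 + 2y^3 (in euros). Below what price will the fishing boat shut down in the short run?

€25 per unit

Short-run supply begins at min AVC. From VC = 57y - 16y^2 + 2y^3, AVC = 57 - 16y + 2y^2.
At the minimum of AVC, MC = AVC. MC = 57 - 32y + 6y^2; setting MC = AVC gives 4y^2 - 16y = 0, so y = 4. min AVC = 25.
So the shutdown price is €25.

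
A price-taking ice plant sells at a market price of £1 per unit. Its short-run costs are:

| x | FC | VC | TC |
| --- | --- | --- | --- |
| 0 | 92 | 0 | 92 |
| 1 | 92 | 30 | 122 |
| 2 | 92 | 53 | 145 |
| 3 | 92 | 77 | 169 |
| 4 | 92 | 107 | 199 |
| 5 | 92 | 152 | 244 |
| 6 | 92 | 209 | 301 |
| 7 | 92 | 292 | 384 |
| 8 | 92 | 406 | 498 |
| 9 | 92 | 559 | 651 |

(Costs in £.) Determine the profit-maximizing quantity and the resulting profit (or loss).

x = 0 (shut down); profit = -£92

Tabulate TR − TC: x=0: -92; x=1: -121; x=2: -143; x=3: -166; x=4: -195; x=5: -239; x=6: -295; x=7: -377; x=8: -490; x=9: -642.
Profit is highest at x = 0. Equivalently, the lowest AVC in the table is 77/3 ≈ £25.67 at x = 3, and P = £1 falls below it — price never covers variable cost, so the firm shuts down and loses only its fixed cost.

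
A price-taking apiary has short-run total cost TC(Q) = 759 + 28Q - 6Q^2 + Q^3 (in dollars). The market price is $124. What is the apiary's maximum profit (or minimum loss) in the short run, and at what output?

Profit = -$119 at Q = 8

AVC = 28 - 6Q + Q^2 has its minimum $19 at Q = 3; price $124 clears that bar, so the firm operates.
With MC = 28 - 12Q + 3Q^2, P = MC on the upward-sloping part at Q* = 8.
TR = 124·8 = 992. TC = 759 + 352 = 1111. Profit = 992 − 1111 = -$119.
Shutting down would mean losing the fixed cost of $759, so operating at a loss of $119 is better by $640.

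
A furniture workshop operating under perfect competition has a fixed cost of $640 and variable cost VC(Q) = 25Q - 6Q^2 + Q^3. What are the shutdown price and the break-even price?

Shutdown price = min AVC. AVC = 25 - 6Q + Q^2, with vertex at Q = 3 and minimum $16.
ATC = 640/Q + 25 - 6Q + Q^2. Setting dATC/dQ = −640/Q^2 − 6 + 2Q = 0 gives Q = 8 (since 2·8^3 − 6·8^2 = 640).
min ATC = 640/8 + 25 − 6·8 + 8^2 = $121. That is the break-even price.
Between these two prices the firm operates at a loss; above $121 it earns a profit.

Shutdown price = $16; break-even price = $121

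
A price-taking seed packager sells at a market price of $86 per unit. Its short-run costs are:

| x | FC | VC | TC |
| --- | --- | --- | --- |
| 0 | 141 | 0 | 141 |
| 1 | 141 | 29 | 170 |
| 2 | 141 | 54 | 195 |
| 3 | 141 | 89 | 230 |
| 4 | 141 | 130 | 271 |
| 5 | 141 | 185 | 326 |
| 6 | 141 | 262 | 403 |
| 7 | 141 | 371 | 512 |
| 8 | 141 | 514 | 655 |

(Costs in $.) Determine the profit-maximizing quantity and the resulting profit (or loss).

Compute π = P·x − TC at each output: x=0: -141; x=1: -84; x=2: -23; x=3: 28; x=4: 73; x=5: 104; x=6: 113; x=7: 90; x=8: 33.
Profit is maximized at x = 6. AVC there is 262/6 = $43.67 ≤ P, so producing beats shutting down (which would give -$141).

x = 6; profit = $113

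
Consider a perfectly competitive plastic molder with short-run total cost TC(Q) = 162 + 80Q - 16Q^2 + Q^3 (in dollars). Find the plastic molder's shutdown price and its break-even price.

AVC = 80 - 16Q + Q^2; minimized at Q = 8, giving min AVC = $16. That is the shutdown price.
ATC = 162/Q + 80 - 16Q + Q^2. Setting dATC/dQ = −162/Q^2 − 16 + 2Q = 0 gives Q = 9 (since 2·9^3 − 16·9^2 = 162).
min ATC = 162/9 + 80 − 16·9 + 9^2 = $35. That is the break-even price.
Between these two prices the firm operates at a loss; above $35 it earns a profit.

Shutdown price = $16; break-even price = $35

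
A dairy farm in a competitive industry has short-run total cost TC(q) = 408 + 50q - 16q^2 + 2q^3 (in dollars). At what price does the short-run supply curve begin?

The firm shuts down when price falls below the minimum of average variable cost. AVC = VC/q = 50 - 16q + 2q^2.
At the minimum of AVC, MC = AVC. MC = 50 - 32q + 6q^2; setting MC = AVC gives 4q^2 - 16q = 0, so q = 4. min AVC = 18.
The firm shuts down for any P below $18.

$18 per unit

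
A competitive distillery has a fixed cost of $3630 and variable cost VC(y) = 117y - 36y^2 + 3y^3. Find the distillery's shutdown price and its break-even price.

Shutdown price = min AVC. AVC = 117 - 36y + 3y^2, with vertex at y = 6 and minimum $9.
ATC = 3630/y + 117 - 36y + 3y^2. Setting dATC/dy = −3630/y^2 − 36 + 6y = 0 gives y = 11 (since 6·11^3 − 36·11^2 = 3630).
min ATC = 3630/11 + 117 − 36·11 + 3·11^2 = $414. That is the break-even price.
Between these two prices the firm operates at a loss; above $414 it earns a profit.

Shutdown price = $9; break-even price = $414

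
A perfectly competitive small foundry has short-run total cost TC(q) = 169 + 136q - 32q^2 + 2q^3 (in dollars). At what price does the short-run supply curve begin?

The firm shuts down when price falls below the minimum of average variable cost. AVC = VC/q = 136 - 32q + 2q^2.
dAVC/dq = -32 + 4q = 0 gives q = 8. min AVC = 136 - 32·8 + 2·8^2 = 8.
For P < $8 the firm produces nothing.

$8 per unit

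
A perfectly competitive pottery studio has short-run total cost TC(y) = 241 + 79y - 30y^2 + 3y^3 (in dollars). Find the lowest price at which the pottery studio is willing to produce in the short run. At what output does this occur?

The firm shuts down when price falls below the minimum of average variable cost. AVC = VC/y = 79 - 30y + 3y^2.
dAVC/dy = -30 + 6y = 0 gives y = 5. min AVC = 79 - 30·5 + 3·5^2 = 4.
So the shutdown price is $4.

$4 per unit, at y = 5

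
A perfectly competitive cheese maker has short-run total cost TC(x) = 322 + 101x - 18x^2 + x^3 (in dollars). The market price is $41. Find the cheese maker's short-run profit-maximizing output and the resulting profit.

AVC = 101 - 18x + x^2; min AVC = $20 at x = 9. Since P = $41 ≥ min AVC, the firm produces.
MC = 101 - 36x + 3x^2. Setting P = MC and taking the root on the rising branch gives x* = 10.
TR = 41·10 = 410. TC = 322 + 210 = 532. Profit = 410 − 532 = -$122.
That loss of $122 beats the $322 the firm would lose by shutting down; producing recovers $200 of fixed cost.

Profit = -$122 at x = 10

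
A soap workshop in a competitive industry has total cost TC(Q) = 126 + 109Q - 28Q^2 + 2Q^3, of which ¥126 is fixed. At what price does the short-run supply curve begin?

¥11 per unit

Short-run supply begins at min AVC. From VC = 109Q - 28Q^2 + 2Q^3, AVC = 109 - 28Q + 2Q^2.
At the minimum of AVC, MC = AVC. MC = 109 - 56Q + 6Q^2; setting MC = AVC gives 4Q^2 - 28Q = 0, so Q = 7. min AVC = 11.
The firm shuts down for any P below ¥11.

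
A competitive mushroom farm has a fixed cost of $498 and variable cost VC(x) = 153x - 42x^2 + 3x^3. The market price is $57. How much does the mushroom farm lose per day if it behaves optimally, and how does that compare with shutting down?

AVC = 153 - 42x + 3x^2 has its minimum $6 at x = 7; price $57 clears that bar, so the firm operates.
MC = 153 - 84x + 9x^2. Setting P = MC and taking the root on the rising branch gives x* = 8.
TR = 57·8 = 456. TC = 498 + 72 = 570. Profit = 456 − 570 = -$114.
Shutting down would mean losing the fixed cost of $498, so operating at a loss of $114 is better by $384.

Profit = -$114 at x = 8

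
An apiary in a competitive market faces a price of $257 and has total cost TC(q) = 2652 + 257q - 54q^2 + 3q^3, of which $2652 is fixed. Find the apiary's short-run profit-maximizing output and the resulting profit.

AVC = 257 - 54q + 3q^2 has its minimum $14 at q = 9; price $257 clears that bar, so the firm operates.
With MC = 257 - 108q + 9q^2, P = MC on the upward-sloping part at q* = 12.
TR = 257·12 = 3084. TC = 2652 + 492 = 3144. Profit = 3084 − 3144 = -$60.
Shutting down would mean losing the fixed cost of $2652, so operating at a loss of $60 is better by $2592.

Profit = -$60 at q = 12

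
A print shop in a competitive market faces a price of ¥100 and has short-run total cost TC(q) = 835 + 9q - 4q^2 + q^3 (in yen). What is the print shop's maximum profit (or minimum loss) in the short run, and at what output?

Profit = -¥345 at q = 7

AVC = 9 - 4q + q^2 has its minimum ¥5 at q = 2; price ¥100 clears that bar, so the firm operates.
With MC = 9 - 8q + 3q^2, P = MC on the upward-sloping part at q* = 7.
TR = 100·7 = 700. TC = 835 + 210 = 1045. Profit = 700 − 1045 = -¥345.
Shutting down would mean losing the fixed cost of ¥835, so operating at a loss of ¥345 is better by ¥490.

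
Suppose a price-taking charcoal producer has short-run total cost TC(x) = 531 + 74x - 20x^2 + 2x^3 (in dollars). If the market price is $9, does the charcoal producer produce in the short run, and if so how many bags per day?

Strip out fixed cost: VC = 74x - 20x^2 + 2x^3. Then AVC = 74 - 20x + 2x^2 and MC = 74 - 40x + 6x^2.
AVC is minimized where dAVC/dx = -20 + 4x = 0, at x = 5; min AVC = 74 - 20·5 + 2·5^2 = $24.
With P < min AVC ($9 < $24), every unit sold adds to the loss.
Shutting down limits the loss to fixed cost, $531.

Shut down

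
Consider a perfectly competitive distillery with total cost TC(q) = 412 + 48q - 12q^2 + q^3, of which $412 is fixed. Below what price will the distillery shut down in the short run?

Short-run supply begins at min AVC. From VC = 48q - 12q^2 + q^3, AVC = 48 - 12q + q^2.
At the minimum of AVC, MC = AVC. MC = 48 - 24q + 3q^2; setting MC = AVC gives 2q^2 - 12q = 0, so q = 6. min AVC = 12.
The firm shuts down for any P below $12.

$12 per unit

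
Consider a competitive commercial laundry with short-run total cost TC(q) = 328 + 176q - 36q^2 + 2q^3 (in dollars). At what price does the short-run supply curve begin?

The firm shuts down when price falls below the minimum of average variable cost. AVC = VC/q = 176 - 36q + 2q^2.
At the minimum of AVC, MC = AVC. MC = 176 - 72q + 6q^2; setting MC = AVC gives 4q^2 - 36q = 0, so q = 9. min AVC = 14.
The firm shuts down for any P below $14.

$14 per unit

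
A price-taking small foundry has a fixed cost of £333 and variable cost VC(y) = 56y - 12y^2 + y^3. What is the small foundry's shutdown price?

The shutdown price is the minimum of AVC. VC = 56y - 12y^2 + y^3, so AVC = 56 - 12y + y^2.
dAVC/dy = -12 + 2y = 0 gives y = 6. min AVC = 56 - 12·6 + 6^2 = 20.
So the shutdown price is £20.

£20 per unit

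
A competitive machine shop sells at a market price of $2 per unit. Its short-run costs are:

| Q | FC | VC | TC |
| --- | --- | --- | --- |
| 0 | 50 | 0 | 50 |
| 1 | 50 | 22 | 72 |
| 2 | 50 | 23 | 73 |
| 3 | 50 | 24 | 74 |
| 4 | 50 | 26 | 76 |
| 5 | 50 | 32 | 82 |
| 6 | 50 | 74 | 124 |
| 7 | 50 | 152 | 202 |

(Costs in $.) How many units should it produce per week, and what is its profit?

Q = 0 (shut down); profit = -$50

Profit at each row (π = 2Q − TC): Q=0: -50; Q=1: -70; Q=2: -69; Q=3: -68; Q=4: -68; Q=5: -72; Q=6: -112; Q=7: -188.
Profit is highest at Q = 0. Equivalently, the lowest AVC in the table is 32/5 ≈ $6.40 at Q = 5, and P = $2 falls below it — price never covers variable cost, so the firm shuts down and loses only its fixed cost.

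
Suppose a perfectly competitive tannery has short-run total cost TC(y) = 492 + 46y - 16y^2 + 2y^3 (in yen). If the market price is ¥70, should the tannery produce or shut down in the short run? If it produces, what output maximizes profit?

Produce at y = 6

Strip out fixed cost: VC = 46y - 16y^2 + 2y^3. Then AVC = 46 - 16y + 2y^2 and MC = 46 - 32y + 6y^2.
The AVC parabola has its vertex at y = 16/4 = 4, where AVC = 46 - 16·4 + 2·4^2 = ¥14.
P = ¥70 exceeds min AVC = ¥14, so the firm stays open.
Set P = MC: 70 = 46 - 32y + 6y^2 → -24 - 32y + 6y^2 = 0. The roots are y = -2/3 and y = 6; the profit-maximizing output is on the rising part of MC, so y* = 6.
Check: AVC at y = 6 is ¥22 ≤ P, so revenue covers variable cost.
Profit = P·y − TC = 70·6 − 624 = -¥204, a loss, but smaller than the ¥492 fixed cost the firm would lose by shutting down.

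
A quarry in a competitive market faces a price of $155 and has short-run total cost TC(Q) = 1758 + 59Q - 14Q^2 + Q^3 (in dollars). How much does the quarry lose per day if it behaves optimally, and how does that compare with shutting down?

Profit = -$318 at Q = 12

AVC = 59 - 14Q + Q^2 has its minimum $10 at Q = 7; price $155 clears that bar, so the firm operates.
MC = 59 - 28Q + 3Q^2. Setting P = MC and taking the root on the rising branch gives Q* = 12.
TR = 155·12 = 1860. TC = 1758 + 420 = 2178. Profit = 1860 − 2178 = -$318.
Shutting down would mean losing the fixed cost of $1758, so operating at a loss of $318 is better by $1440.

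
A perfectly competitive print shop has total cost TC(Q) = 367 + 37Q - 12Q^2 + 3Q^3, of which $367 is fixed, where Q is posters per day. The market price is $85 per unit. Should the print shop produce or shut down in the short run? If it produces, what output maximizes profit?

Strip out fixed cost: VC = 37Q - 12Q^2 + 3Q^3. Then AVC = 37 - 12Q + 3Q^2 and MC = 37 - 24Q + 9Q^2.
The AVC parabola has its vertex at Q = 12/6 = 2, where AVC = 37 - 12·2 + 3·2^2 = $25.
Because $85 ≥ $25, revenue can cover variable cost; the firm operates.
P = MC gives -48 - 24Q + 9Q^2 = 0, with roots -4/3 and 4. Take the larger (rising MC): Q* = 4.
Check: AVC at Q = 4 is $37 ≤ P, so revenue covers variable cost.
Profit = P·Q − TC = 85·4 − 515 = -$175, a loss, but smaller than the $367 fixed cost the firm would lose by shutting down.

Produce at Q = 4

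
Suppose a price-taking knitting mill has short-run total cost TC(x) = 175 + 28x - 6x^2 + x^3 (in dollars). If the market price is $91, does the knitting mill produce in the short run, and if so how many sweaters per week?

From TC, MC = TC'(x) = 28 - 12x + 3x^2 and AVC = VC/x = 28 - 6x + x^2.
AVC is minimized where dAVC/dx = -6 + 2x = 0, at x = 3; min AVC = 28 - 6·3 + 3^2 = $19.
Because $91 ≥ $19, revenue can cover variable cost; the firm operates.
Set P = MC: 91 = 28 - 12x + 3x^2 → -63 - 12x + 3x^2 = 0. The roots are x = -3 and x = 7; the profit-maximizing output is on the rising part of MC, so x* = 7.
Check: AVC at x = 7 is $35 ≤ P, so revenue covers variable cost.
Profit = P·x − TC = 91·7 − 420 = $217.

Produce at x = 7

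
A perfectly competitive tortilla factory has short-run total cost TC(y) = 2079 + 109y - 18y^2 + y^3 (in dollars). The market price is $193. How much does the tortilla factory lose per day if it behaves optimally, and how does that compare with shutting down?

Profit = -$119 at y = 14

AVC = 109 - 18y + y^2; min AVC = $28 at y = 9. Since P = $193 ≥ min AVC, the firm produces.
MC = 109 - 36y + 3y^2. Setting P = MC and taking the root on the rising branch gives y* = 14.
TR = 193·14 = 2702. TC = 2079 + 742 = 2821. Profit = 2702 − 2821 = -$119.
That loss of $119 beats the $2079 the firm would lose by shutting down; producing recovers $1960 of fixed cost.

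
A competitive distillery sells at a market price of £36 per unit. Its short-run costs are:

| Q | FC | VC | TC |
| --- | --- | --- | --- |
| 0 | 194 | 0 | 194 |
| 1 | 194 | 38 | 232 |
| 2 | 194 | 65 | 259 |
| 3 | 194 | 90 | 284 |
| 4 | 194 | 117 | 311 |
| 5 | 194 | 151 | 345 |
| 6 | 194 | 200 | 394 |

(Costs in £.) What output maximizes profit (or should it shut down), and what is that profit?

Q = 5; profit = -£165

Tabulate TR − TC: Q=0: -194; Q=1: -196; Q=2: -187; Q=3: -176; Q=4: -167; Q=5: -165; Q=6: -178.
Profit is maximized at Q = 5. AVC there is 151/5 = £30.20 ≤ P, so producing beats shutting down (which would give -£194).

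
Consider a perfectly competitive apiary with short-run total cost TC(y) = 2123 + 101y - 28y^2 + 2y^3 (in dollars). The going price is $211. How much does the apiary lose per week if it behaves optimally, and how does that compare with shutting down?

AVC = 101 - 28y + 2y^2 has its minimum $3 at y = 7; price $211 clears that bar, so the firm operates.
MC = 101 - 56y + 6y^2. Setting P = MC and taking the root on the rising branch gives y* = 11.
TR = 211·11 = 2321. TC = 2123 + 385 = 2508. Profit = 2321 − 2508 = -$187.
By producing, the firm covers all variable cost plus $1936 of fixed cost; shutting down would lose the full $2123.

Profit = -$187 at y = 11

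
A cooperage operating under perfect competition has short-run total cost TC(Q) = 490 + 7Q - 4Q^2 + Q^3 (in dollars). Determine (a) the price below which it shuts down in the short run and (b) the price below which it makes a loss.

Shutdown price = $3; break-even price = $98

AVC = 7 - 4Q + Q^2; minimized at Q = 2, giving min AVC = $3. That is the shutdown price.
ATC = 490/Q + 7 - 4Q + Q^2. Setting dATC/dQ = −490/Q^2 − 4 + 2Q = 0 gives Q = 7 (since 2·7^3 − 4·7^2 = 490).
min ATC = 490/7 + 7 − 4·7 + 7^2 = $98. That is the break-even price.
Between these two prices the firm operates at a loss; above $98 it earns a profit.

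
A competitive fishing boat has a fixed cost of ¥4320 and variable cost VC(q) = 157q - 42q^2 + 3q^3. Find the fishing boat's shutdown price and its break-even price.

Shutdown price = min AVC. AVC = 157 - 42q + 3q^2, with vertex at q = 7 and minimum ¥10.
ATC = 4320/q + 157 - 42q + 3q^2. Setting dATC/dq = −4320/q^2 − 42 + 6q = 0 gives q = 12 (since 6·12^3 − 42·12^2 = 4320).
min ATC = 4320/12 + 157 − 42·12 + 3·12^2 = ¥445. That is the break-even price.
Between these two prices the firm operates at a loss; above ¥445 it earns a profit.

Shutdown price = ¥10; break-even price = ¥445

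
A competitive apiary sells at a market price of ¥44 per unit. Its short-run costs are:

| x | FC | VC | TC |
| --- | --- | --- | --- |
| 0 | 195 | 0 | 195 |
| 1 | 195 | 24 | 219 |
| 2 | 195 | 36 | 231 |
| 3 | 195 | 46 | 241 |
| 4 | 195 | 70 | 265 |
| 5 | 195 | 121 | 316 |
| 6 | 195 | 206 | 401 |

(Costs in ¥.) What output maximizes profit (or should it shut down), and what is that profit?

x = 4; profit = -¥89

Compute π = P·x − TC at each output: x=0: -195; x=1: -175; x=2: -143; x=3: -109; x=4: -89; x=5: -96; x=6: -137.
Profit is maximized at x = 4. AVC there is 70/4 = ¥17.50 ≤ P, so producing beats shutting down (which would give -¥195).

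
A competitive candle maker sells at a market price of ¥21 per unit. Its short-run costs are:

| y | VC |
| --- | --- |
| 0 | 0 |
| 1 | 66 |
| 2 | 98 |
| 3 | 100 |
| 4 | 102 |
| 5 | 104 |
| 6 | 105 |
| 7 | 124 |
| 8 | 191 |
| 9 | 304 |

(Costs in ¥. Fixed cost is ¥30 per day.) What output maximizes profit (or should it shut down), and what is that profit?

y = 7; profit = -¥7

Compute π = P·y − TC at each output: y=0: -30; y=1: -75; y=2: -86; y=3: -67; y=4: -48; y=5: -29; y=6: -9; y=7: -7; y=8: -53; y=9: -145.
Profit is maximized at y = 7. AVC there is 124/7 = ¥17.71 ≤ P, so producing beats shutting down (which would give -¥30).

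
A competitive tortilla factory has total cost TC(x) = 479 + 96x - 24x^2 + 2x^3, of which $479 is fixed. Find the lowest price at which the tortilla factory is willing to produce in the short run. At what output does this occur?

$24 per unit, at x = 6

Short-run supply begins at min AVC. From VC = 96x - 24x^2 + 2x^3, AVC = 96 - 24x + 2x^2.
At the minimum of AVC, MC = AVC. MC = 96 - 48x + 6x^2; setting MC = AVC gives 4x^2 - 24x = 0, so x = 6. min AVC = 24.
The firm shuts down for any P below $24.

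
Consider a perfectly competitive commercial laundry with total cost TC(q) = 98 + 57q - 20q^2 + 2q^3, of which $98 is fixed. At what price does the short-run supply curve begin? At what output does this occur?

$7 per unit, at q = 5

The firm shuts down when price falls below the minimum of average variable cost. AVC = VC/q = 57 - 20q + 2q^2.
At the minimum of AVC, MC = AVC. MC = 57 - 40q + 6q^2; setting MC = AVC gives 4q^2 - 20q = 0, so q = 5. min AVC = 7.
So the shutdown price is $7.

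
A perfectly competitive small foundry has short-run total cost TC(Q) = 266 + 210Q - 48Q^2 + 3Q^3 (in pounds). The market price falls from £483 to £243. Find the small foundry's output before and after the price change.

Output falls from 13 to 11

MC = 210 - 96Q + 9Q^2; the shutdown threshold is min AVC = £18 (at Q = 8).
With P = £483 above the shutdown price, P = MC gives Q = 13.
At P = £243 ≥ min AVC, set P = MC: Q = 11. The firm stays open but cuts output.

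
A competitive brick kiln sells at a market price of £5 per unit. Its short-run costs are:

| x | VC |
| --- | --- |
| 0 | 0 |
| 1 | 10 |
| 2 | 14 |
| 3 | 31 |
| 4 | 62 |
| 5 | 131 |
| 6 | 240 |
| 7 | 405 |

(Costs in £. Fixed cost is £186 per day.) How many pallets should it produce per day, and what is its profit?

x = 0 (shut down); profit = -£186

Tabulate TR − TC: x=0: -186; x=1: -191; x=2: -190; x=3: -202; x=4: -228; x=5: -292; x=6: -396; x=7: -556.
Profit is highest at x = 0. Equivalently, the lowest AVC in the table is 14/2 ≈ £7 at x = 2, and P = £5 falls below it — price never covers variable cost, so the firm shuts down and loses only its fixed cost.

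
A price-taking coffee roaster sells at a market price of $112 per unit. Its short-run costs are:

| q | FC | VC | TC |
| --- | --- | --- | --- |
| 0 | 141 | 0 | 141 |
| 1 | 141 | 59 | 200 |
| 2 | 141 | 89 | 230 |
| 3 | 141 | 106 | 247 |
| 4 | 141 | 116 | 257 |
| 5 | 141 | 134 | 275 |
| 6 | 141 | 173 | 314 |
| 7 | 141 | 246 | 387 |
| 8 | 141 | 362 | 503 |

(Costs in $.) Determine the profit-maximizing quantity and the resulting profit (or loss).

Compute π = P·q − TC at each output: q=0: -141; q=1: -88; q=2: -6; q=3: 89; q=4: 191; q=5: 285; q=6: 358; q=7: 397; q=8: 393.
Profit is maximized at q = 7. AVC there is 246/7 = $35.14 ≤ P, so producing beats shutting down (which would give -$141).

q = 7; profit = $397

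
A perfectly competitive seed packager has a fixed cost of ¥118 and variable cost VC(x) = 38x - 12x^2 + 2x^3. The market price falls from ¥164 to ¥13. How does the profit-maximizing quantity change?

Output falls from 7 to 0 (the firm shuts down)

AVC = 38 - 12x + 2x^2, minimized at x = 3 where min AVC = ¥20. MC = 38 - 24x + 6x^2.
With P = ¥164 above the shutdown price, P = MC gives x = 7.
At P = ¥13 < min AVC = ¥20, price no longer covers variable cost at any output, so the firm shuts down: x = 0.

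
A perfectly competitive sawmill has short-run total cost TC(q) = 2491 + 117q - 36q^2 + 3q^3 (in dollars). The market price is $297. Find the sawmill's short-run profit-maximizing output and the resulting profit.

Profit = -$91 at q = 10

AVC = 117 - 36q + 3q^2; min AVC = $9 at q = 6. Since P = $297 ≥ min AVC, the firm produces.
MC = 117 - 72q + 9q^2. Setting P = MC and taking the root on the rising branch gives q* = 10.
TR = 297·10 = 2970. TC = 2491 + 570 = 3061. Profit = 2970 − 3061 = -$91.
That loss of $91 beats the $2491 the firm would lose by shutting down; producing recovers $2400 of fixed cost.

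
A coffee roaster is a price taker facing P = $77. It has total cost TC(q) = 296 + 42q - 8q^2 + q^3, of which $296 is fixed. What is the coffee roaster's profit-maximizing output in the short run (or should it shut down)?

Produce at q = 7

Strip out fixed cost: VC = 42q - 8q^2 + q^3. Then AVC = 42 - 8q + q^2 and MC = 42 - 16q + 3q^2.
The AVC parabola has its vertex at q = 8/2 = 4, where AVC = 42 - 8·4 + 4^2 = $26.
Since P = $77 ≥ min AVC = $26, price covers variable cost and the firm should produce.
Set P = MC: 77 = 42 - 16q + 3q^2 → -35 - 16q + 3q^2 = 0. The roots are q = -5/3 and q = 7; the profit-maximizing output is on the rising part of MC, so q* = 7.
Check: AVC at q = 7 is $35 ≤ P, so revenue covers variable cost.
Profit = P·q − TC = 77·7 − 541 = -$2, a loss, but smaller than the $296 fixed cost the firm would lose by shutting down.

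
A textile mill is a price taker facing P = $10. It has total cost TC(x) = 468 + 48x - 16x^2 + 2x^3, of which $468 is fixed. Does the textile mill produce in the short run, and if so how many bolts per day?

Shut down

From TC, MC = TC'(x) = 48 - 32x + 6x^2 and AVC = VC/x = 48 - 16x + 2x^2.
The AVC parabola has its vertex at x = 16/4 = 4, where AVC = 48 - 16·4 + 2·4^2 = $16.
With P < min AVC ($10 < $16), every unit sold adds to the loss.
The firm minimizes its loss by shutting down and losing only its fixed cost of $468.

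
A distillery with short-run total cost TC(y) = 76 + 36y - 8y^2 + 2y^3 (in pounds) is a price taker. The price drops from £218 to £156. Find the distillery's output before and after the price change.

Output falls from 7 to 6

MC = 36 - 16y + 6y^2; the shutdown threshold is min AVC = £28 (at y = 2).
At P = £218 ≥ min AVC, set P = MC on the rising branch: y = 7.
At P = £156 ≥ min AVC, set P = MC: y = 6. The firm stays open but cuts output.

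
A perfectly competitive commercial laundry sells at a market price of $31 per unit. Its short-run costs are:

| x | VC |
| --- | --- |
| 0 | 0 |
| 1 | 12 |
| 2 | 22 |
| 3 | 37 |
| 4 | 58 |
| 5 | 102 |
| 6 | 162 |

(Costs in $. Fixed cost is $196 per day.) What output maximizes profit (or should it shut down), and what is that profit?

Profit at each row (π = 31x − TC): x=0: -196; x=1: -177; x=2: -156; x=3: -140; x=4: -130; x=5: -143; x=6: -172.
Profit is maximized at x = 4. AVC there is 58/4 = $14.50 ≤ P, so producing beats shutting down (which would give -$196).

x = 4; profit = -$130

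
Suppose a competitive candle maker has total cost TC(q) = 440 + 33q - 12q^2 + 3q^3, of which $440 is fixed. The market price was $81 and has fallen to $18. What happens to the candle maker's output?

AVC = 33 - 12q + 3q^2, minimized at q = 2 where min AVC = $21. MC = 33 - 24q + 9q^2.
With P = $81 above the shutdown price, P = MC gives q = 4.
At P = $18 < min AVC = $21, price no longer covers variable cost at any output, so the firm shuts down: q = 0.

Output falls from 4 to 0 (the firm shuts down)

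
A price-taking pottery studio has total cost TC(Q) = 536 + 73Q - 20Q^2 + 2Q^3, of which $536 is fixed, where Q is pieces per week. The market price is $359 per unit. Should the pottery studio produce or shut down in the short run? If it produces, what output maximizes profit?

Strip out fixed cost: VC = 73Q - 20Q^2 + 2Q^3. Then AVC = 73 - 20Q + 2Q^2 and MC = 73 - 40Q + 6Q^2.
AVC hits its minimum where MC = AVC, at Q = 5, giving min AVC = 73 - 20·5 + 2·5^2 = $23.
Because $359 ≥ $23, revenue can cover variable cost; the firm operates.
Solving P = MC: -286 - 40Q + 6Q^2 = 0 ⇒ Q = -13/3 or 11. On the upward-sloping branch, Q* = 11.
Check: AVC at Q = 11 is $95 ≤ P, so revenue covers variable cost.
Profit = P·Q − TC = 359·11 − 1581 = $2368.

Produce at Q = 11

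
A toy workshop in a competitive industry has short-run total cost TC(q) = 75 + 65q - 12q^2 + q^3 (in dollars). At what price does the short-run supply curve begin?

$29 per unit

Short-run supply begins at min AVC. From VC = 65q - 12q^2 + q^3, AVC = 65 - 12q + q^2.
At the minimum of AVC, MC = AVC. MC = 65 - 24q + 3q^2; setting MC = AVC gives 2q^2 - 12q = 0, so q = 6. min AVC = 29.
The firm shuts down for any P below $29.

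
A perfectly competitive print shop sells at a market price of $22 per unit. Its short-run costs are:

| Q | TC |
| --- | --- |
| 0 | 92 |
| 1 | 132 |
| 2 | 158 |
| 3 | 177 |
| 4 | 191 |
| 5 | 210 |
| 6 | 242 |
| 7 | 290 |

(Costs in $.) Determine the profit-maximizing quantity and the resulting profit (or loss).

Tabulate TR − TC: Q=0: -92; Q=1: -110; Q=2: -114; Q=3: -111; Q=4: -103; Q=5: -100; Q=6: -110; Q=7: -136.
Profit is highest at Q = 0. Equivalently, the lowest AVC in the table is 118/5 ≈ $23.60 at Q = 5, and P = $22 falls below it — price never covers variable cost, so the firm shuts down and loses only its fixed cost.

Q = 0 (shut down); profit = -$92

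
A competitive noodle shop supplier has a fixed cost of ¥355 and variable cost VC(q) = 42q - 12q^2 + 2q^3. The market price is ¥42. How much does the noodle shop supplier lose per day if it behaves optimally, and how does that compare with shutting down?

AVC = 42 - 12q + 2q^2; min AVC = ¥24 at q = 3. Since P = ¥42 ≥ min AVC, the firm produces.
MC = 42 - 24q + 6q^2. Setting P = MC and taking the root on the rising branch gives q* = 4.
TR = 42·4 = 168. TC = 355 + 104 = 459. Profit = 168 − 459 = -¥291.
By producing, the firm covers all variable cost plus ¥64 of fixed cost; shutting down would lose the full ¥355.

Profit = -¥291 at q = 4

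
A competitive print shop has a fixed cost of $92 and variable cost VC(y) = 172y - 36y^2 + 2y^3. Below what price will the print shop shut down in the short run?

$10 per unit

The shutdown price is the minimum of AVC. VC = 172y - 36y^2 + 2y^3, so AVC = 172 - 36y + 2y^2.
dAVC/dy = -36 + 4y = 0 gives y = 9. min AVC = 172 - 36·9 + 2·9^2 = 10.
The firm shuts down for any P below $10.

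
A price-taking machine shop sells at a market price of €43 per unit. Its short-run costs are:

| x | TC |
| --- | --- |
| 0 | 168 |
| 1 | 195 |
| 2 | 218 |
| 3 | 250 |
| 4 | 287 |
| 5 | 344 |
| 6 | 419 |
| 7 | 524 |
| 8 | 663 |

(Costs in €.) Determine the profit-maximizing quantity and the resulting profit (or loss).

Profit at each row (π = 43x − TC): x=0: -168; x=1: -152; x=2: -132; x=3: -121; x=4: -115; x=5: -129; x=6: -161; x=7: -223; x=8: -319.
Profit is maximized at x = 4. AVC there is 119/4 = €29.75 ≤ P, so producing beats shutting down (which would give -€168).

x = 4; profit = -€115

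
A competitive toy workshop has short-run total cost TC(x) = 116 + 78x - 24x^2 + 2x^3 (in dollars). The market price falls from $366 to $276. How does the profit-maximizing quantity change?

AVC = 78 - 24x + 2x^2, minimized at x = 6 where min AVC = $6. MC = 78 - 48x + 6x^2.
At P = $366 ≥ min AVC, set P = MC on the rising branch: x = 12.
At P = $276 ≥ min AVC, set P = MC: x = 11. The firm stays open but cuts output.

Output falls from 12 to 11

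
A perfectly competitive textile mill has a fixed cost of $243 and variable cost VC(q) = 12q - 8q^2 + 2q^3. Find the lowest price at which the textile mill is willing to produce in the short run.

The shutdown price is the minimum of AVC. VC = 12q - 8q^2 + 2q^3, so AVC = 12 - 8q + 2q^2.
At the minimum of AVC, MC = AVC. MC = 12 - 16q + 6q^2; setting MC = AVC gives 4q^2 - 8q = 0, so q = 2. min AVC = 4.
For P < $4 the firm produces nothing.

$4 per unit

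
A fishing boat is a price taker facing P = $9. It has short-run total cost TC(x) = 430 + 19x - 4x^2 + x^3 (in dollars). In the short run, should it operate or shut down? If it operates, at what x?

Shut down

Variable cost is VC = 19x - 4x^2 + x^3, so AVC = VC/x = 19 - 4x + x^2 and MC = dTC/dx = 19 - 8x + 3x^2.
AVC is minimized where dAVC/dx = -4 + 2x = 0, at x = 2; min AVC = 19 - 4·2 + 2^2 = $15.
P = $9 lies below min AVC = $15; no output level covers variable cost.
Best response: produce nothing and absorb the $430 fixed cost.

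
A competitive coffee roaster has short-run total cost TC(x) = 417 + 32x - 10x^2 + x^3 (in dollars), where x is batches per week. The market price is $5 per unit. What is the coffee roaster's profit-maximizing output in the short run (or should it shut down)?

Strip out fixed cost: VC = 32x - 10x^2 + x^3. Then AVC = 32 - 10x + x^2 and MC = 32 - 20x + 3x^2.
AVC is minimized where dAVC/dx = -10 + 2x = 0, at x = 5; min AVC = 32 - 10·5 + 5^2 = $7.
P = $5 lies below min AVC = $7; no output level covers variable cost.
Shutting down limits the loss to fixed cost, $417.

Shut down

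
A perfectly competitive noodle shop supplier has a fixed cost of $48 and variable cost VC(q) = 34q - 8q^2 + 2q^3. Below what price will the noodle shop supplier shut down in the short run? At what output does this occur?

$26 per unit, at q = 2

Short-run supply begins at min AVC. From VC = 34q - 8q^2 + 2q^3, AVC = 34 - 8q + 2q^2.
At the minimum of AVC, MC = AVC. MC = 34 - 16q + 6q^2; setting MC = AVC gives 4q^2 - 8q = 0, so q = 2. min AVC = 26.
The firm shuts down for any P below $26.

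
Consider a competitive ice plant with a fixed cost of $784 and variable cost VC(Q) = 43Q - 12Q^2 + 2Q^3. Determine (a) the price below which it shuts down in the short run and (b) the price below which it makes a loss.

Shutdown price = $25; break-even price = $169

AVC = 43 - 12Q + 2Q^2; minimized at Q = 3, giving min AVC = $25. That is the shutdown price.
ATC = 784/Q + 43 - 12Q + 2Q^2. Setting dATC/dQ = −784/Q^2 − 12 + 4Q = 0 gives Q = 7 (since 4·7^3 − 12·7^2 = 784).
min ATC = 784/7 + 43 − 12·7 + 2·7^2 = $169. That is the break-even price.
For $25 ≤ P < $169 the firm produces at a loss; below $25 it shuts down.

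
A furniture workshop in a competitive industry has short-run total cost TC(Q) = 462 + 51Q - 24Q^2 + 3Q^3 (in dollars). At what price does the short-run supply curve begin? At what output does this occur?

Short-run supply begins at min AVC. From VC = 51Q - 24Q^2 + 3Q^3, AVC = 51 - 24Q + 3Q^2.
dAVC/dQ = -24 + 6Q = 0 gives Q = 4. min AVC = 51 - 24·4 + 3·4^2 = 3.
For P < $3 the firm produces nothing.

$3 per unit, at Q = 4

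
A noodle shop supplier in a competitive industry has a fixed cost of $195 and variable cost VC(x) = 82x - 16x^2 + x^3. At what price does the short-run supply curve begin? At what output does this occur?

$18 per unit, at x = 8

The firm shuts down when price falls below the minimum of average variable cost. AVC = VC/x = 82 - 16x + x^2.
dAVC/dx = -16 + 2x = 0 gives x = 8. min AVC = 82 - 16·8 + 8^2 = 18.
So the shutdown price is $18.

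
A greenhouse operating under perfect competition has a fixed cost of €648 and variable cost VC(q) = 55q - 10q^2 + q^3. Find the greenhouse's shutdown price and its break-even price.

Shutdown price = €30; break-even price = €118

AVC = 55 - 10q + q^2; minimized at q = 5, giving min AVC = €30. That is the shutdown price.
ATC = 648/q + 55 - 10q + q^2. Setting dATC/dq = −648/q^2 − 10 + 2q = 0 gives q = 9 (since 2·9^3 − 10·9^2 = 648).
min ATC = 648/9 + 55 − 10·9 + 9^2 = €118. That is the break-even price.
For €30 ≤ P < €118 the firm produces at a loss; below €30 it shuts down.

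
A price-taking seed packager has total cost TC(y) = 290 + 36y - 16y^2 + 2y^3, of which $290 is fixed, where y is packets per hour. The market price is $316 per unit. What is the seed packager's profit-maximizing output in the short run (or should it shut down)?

Produce at y = 10

Strip out fixed cost: VC = 36y - 16y^2 + 2y^3. Then AVC = 36 - 16y + 2y^2 and MC = 36 - 32y + 6y^2.
The AVC parabola has its vertex at y = 16/4 = 4, where AVC = 36 - 16·4 + 2·4^2 = $4.
Because $316 ≥ $4, revenue can cover variable cost; the firm operates.
Solving P = MC: -280 - 32y + 6y^2 = 0 ⇒ y = -14/3 or 10. On the upward-sloping branch, y* = 10.
Check: AVC at y = 10 is $76 ≤ P, so revenue covers variable cost.
Profit = P·y − TC = 316·10 − 1050 = $2110.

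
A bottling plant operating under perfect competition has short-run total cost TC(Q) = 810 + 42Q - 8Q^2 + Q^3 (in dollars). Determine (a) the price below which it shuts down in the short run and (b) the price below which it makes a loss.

AVC = 42 - 8Q + Q^2; minimized at Q = 4, giving min AVC = $26. That is the shutdown price.
ATC = 810/Q + 42 - 8Q + Q^2. Setting dATC/dQ = −810/Q^2 − 8 + 2Q = 0 gives Q = 9 (since 2·9^3 − 8·9^2 = 810).
min ATC = 810/9 + 42 − 8·9 + 9^2 = $141. That is the break-even price.
For $26 ≤ P < $141 the firm produces at a loss; below $26 it shuts down.

Shutdown price = $26; break-even price = $141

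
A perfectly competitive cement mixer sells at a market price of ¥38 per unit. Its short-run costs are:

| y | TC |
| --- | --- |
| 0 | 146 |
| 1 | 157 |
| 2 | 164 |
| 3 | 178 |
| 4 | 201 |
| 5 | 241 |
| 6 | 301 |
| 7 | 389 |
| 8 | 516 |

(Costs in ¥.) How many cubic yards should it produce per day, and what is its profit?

y = 4; profit = -¥49

Profit at each row (π = 38y − TC): y=0: -146; y=1: -119; y=2: -88; y=3: -64; y=4: -49; y=5: -51; y=6: -73; y=7: -123; y=8: -212.
Profit is maximized at y = 4. AVC there is 55/4 = ¥13.75 ≤ P, so producing beats shutting down (which would give -¥146).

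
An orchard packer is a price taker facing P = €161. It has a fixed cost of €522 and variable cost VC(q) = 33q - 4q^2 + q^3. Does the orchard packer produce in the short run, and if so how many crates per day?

Variable cost is VC = 33q - 4q^2 + q^3, so AVC = VC/q = 33 - 4q + q^2 and MC = dTC/dq = 33 - 8q + 3q^2.
AVC is minimized where dAVC/dq = -4 + 2q = 0, at q = 2; min AVC = 33 - 4·2 + 2^2 = €29.
P = €161 exceeds min AVC = €29, so the firm stays open.
Set P = MC: 161 = 33 - 8q + 3q^2 → -128 - 8q + 3q^2 = 0. The roots are q = -16/3 and q = 8; the profit-maximizing output is on the rising part of MC, so q* = 8.
Check: AVC at q = 8 is €65 ≤ P, so revenue covers variable cost.
Profit = P·q − TC = 161·8 − 1042 = €246.

Produce at q = 8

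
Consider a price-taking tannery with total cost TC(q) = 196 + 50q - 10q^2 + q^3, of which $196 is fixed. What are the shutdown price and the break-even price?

Shutdown price = min AVC. AVC = 50 - 10q + q^2, with vertex at q = 5 and minimum $25.
ATC = 196/q + 50 - 10q + q^2. Setting dATC/dq = −196/q^2 − 10 + 2q = 0 gives q = 7 (since 2·7^3 − 10·7^2 = 196).
min ATC = 196/7 + 50 − 10·7 + 7^2 = $57. That is the break-even price.
For $25 ≤ P < $57 the firm produces at a loss; below $25 it shuts down.

Shutdown price = $25; break-even price = $57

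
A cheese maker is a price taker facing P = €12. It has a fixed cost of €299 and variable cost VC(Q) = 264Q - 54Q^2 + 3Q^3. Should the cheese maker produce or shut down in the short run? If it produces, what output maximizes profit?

Variable cost is VC = 264Q - 54Q^2 + 3Q^3, so AVC = VC/Q = 264 - 54Q + 3Q^2 and MC = dTC/dQ = 264 - 108Q + 9Q^2.
The AVC parabola has its vertex at Q = 54/6 = 9, where AVC = 264 - 54·9 + 3·9^2 = €21.
Since P = €12 < min AVC = €21, price fails to cover variable cost at any output.
Shutting down limits the loss to fixed cost, €299.

Shut down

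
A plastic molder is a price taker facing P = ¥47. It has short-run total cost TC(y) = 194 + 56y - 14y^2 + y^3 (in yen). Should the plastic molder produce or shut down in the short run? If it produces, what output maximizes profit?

Variable cost is VC = 56y - 14y^2 + y^3, so AVC = VC/y = 56 - 14y + y^2 and MC = dTC/dy = 56 - 28y + 3y^2.
AVC is minimized where dAVC/dy = -14 + 2y = 0, at y = 7; min AVC = 56 - 14·7 + 7^2 = ¥7.
Since P = ¥47 ≥ min AVC = ¥7, price covers variable cost and the firm should produce.
P = MC gives 9 - 28y + 3y^2 = 0, with roots 1/3 and 9. Take the larger (rising MC): y* = 9.
Check: AVC at y = 9 is ¥11 ≤ P, so revenue covers variable cost.
Profit = P·y − TC = 47·9 − 293 = ¥130.

Produce at y = 9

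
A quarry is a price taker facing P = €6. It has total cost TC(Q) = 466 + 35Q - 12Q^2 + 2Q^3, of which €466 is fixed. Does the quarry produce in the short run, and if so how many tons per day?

Shut down

From TC, MC = TC'(Q) = 35 - 24Q + 6Q^2 and AVC = VC/Q = 35 - 12Q + 2Q^2.
AVC is minimized where dAVC/dQ = -12 + 4Q = 0, at Q = 3; min AVC = 35 - 12·3 + 2·3^2 = €17.
Since P = €6 < min AVC = €17, price fails to cover variable cost at any output.
Best response: produce nothing and absorb the €466 fixed cost.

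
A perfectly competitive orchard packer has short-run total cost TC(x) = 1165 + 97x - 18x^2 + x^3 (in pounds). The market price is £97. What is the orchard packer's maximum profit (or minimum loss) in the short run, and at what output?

AVC = 97 - 18x + x^2; min AVC = £16 at x = 9. Since P = £97 ≥ min AVC, the firm produces.
With MC = 97 - 36x + 3x^2, P = MC on the upward-sloping part at x* = 12.
TR = 97·12 = 1164. TC = 1165 + 300 = 1465. Profit = 1164 − 1465 = -£301.
That loss of £301 beats the £1165 the firm would lose by shutting down; producing recovers £864 of fixed cost.

Profit = -£301 at x = 12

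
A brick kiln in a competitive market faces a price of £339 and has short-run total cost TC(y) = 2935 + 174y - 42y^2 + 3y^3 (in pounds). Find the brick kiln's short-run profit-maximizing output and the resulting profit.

AVC = 174 - 42y + 3y^2; min AVC = £27 at y = 7. Since P = £339 ≥ min AVC, the firm produces.
MC = 174 - 84y + 9y^2. Setting P = MC and taking the root on the rising branch gives y* = 11.
TR = 339·11 = 3729. TC = 2935 + 825 = 3760. Profit = 3729 − 3760 = -£31.
Shutting down would mean losing the fixed cost of £2935, so operating at a loss of £31 is better by £2904.

Profit = -£31 at y = 11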